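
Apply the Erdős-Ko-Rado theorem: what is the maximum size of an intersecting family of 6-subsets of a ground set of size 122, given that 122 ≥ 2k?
max |F| = C(121, 5) = 198792594

The Erdős-Ko-Rado theorem states: for n ≥ 2k, an intersecting family of k-subsets of an n-element set has size at most C(n − 1, k − 1), with equality for 'star' families {A ⊆ [n] : |A| = k, i ∈ A} (fix an element i). For n = 122, k = 6: C(121, 5) = 198792594.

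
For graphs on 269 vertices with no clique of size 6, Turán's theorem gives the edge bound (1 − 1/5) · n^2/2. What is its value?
Turán density bound = (4/5) · 269^2/2 = 144722/5 ≈ 28944.4

Turán's theorem: ex(n, K_{r+1}) is achieved by the complete r-partite Turán graph T(n, r) with parts as balanced as possible, and is at most (1 − 1/r) · n^2/2. For r = 5, n = 269: the density bound is (4/5) · 72361/2 = 144722/5 ≈ 28944.4. The integer-valued extremum is e(T(269, 5)) = 28944, which is strictly less than the density bound 144722/5 since 5 ∤ 269 (the parts of T(269, 5) cannot all be equal).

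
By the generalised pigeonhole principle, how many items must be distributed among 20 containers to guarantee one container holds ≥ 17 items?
n = (17 − 1)·20 + 1 = 321

By the generalised pigeonhole principle, to guarantee some box contains ≥ r objects we need more than (r − 1) · k objects total. Threshold: n = (r − 1) · k + 1. With r = 17 and k = 20: n = 16 · 20 + 1 = 320 + 1 = 321. For n = 320 = 16 · 20, we can put exactly 16 objects in every box, avoiding 17 in any single one — so 321 is tight.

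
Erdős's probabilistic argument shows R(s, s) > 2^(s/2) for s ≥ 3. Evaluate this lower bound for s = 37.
2^(37/2) = 370727.6001; so R(37, 37) > 370727.6001

Colour each edge of K_n uniformly at random with red/blue. The expected number of monochromatic K_37 is C(n, 37) · 2 · 2^(−C(37,2)). If C(n, 37) · 2^(1 − C(37,2)) < 1, then with positive probability no monochromatic K_37 exists, so R(37, 37) > n. The standard estimate C(n, 37) ≤ n^37/37! shows this inequality holds whenever n ≤ 2^(37/2) (since 37! · 2^(C(37,2) − 1) > 2^(37^2/2) ≥ n^37). Hence R(37, 37) > 2^(37/2) = 370727.6001.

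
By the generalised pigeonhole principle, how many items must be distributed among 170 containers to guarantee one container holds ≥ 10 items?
n = (10 − 1)·170 + 1 = 1531

By the generalised pigeonhole principle, to guarantee some box contains ≥ r objects we need more than (r − 1) · k objects total. Threshold: n = (r − 1) · k + 1. With r = 10 and k = 170: n = 9 · 170 + 1 = 1530 + 1 = 1531. For n = 1530 = 9 · 170, we can put exactly 9 objects in every box, avoiding 10 in any single one — so 1531 is tight.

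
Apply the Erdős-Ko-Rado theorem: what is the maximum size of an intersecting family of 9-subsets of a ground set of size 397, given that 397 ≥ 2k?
max |F| = C(396, 8) = 13968107317779615

The Erdős-Ko-Rado theorem states: for n ≥ 2k, an intersecting family of k-subsets of an n-element set has size at most C(n − 1, k − 1), with equality for 'star' families {A ⊆ [n] : |A| = k, i ∈ A} (fix an element i). For n = 397, k = 9: C(396, 8) = 13968107317779615.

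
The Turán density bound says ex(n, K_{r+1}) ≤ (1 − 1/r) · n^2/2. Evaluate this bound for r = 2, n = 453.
Turán density bound = (1/2) · 453^2/2 = 205209/4 ≈ 51302.25

Turán's theorem: ex(n, K_{r+1}) is achieved by the complete r-partite Turán graph T(n, r) with parts as balanced as possible, and is at most (1 − 1/r) · n^2/2. For r = 2, n = 453: the density bound is (1/2) · 205209/2 = 205209/4 ≈ 51302.25. The integer-valued extremum is e(T(453, 2)) = 51302, which is strictly less than the density bound 205209/4 since 2 ∤ 453 (the parts of T(453, 2) cannot all be equal).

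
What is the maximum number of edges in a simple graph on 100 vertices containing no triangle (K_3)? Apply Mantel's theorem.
ex(100, K_3) = ⌊100^2/4⌋ = 2500

Mantel (1907): a triangle-free graph on n vertices has at most ⌊n^2/4⌋ edges, with equality for the complete bipartite graph K_{⌊n/2⌋, ⌈n/2⌉}. For n = 100: ⌊100^2/4⌋ = ⌊10000/4⌋ = 2500. The extremal graph is K_{50, 50}, which has 50·50 = 2500 edges.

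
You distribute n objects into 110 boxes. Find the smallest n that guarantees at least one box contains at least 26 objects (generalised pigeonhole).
n = (26 − 1)·110 + 1 = 2751

By the generalised pigeonhole principle, to guarantee some box contains ≥ r objects we need more than (r − 1) · k objects total. Threshold: n = (r − 1) · k + 1. With r = 26 and k = 110: n = 25 · 110 + 1 = 2750 + 1 = 2751. For n = 2750 = 25 · 110, we can put exactly 25 objects in every box, avoiding 26 in any single one — so 2751 is tight.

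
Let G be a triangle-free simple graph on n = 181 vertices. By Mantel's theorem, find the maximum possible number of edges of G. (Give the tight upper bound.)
ex(181, K_3) = ⌊181^2/4⌋ = 8190

Mantel (1907): a triangle-free graph on n vertices has at most ⌊n^2/4⌋ edges, with equality for the complete bipartite graph K_{⌊n/2⌋, ⌈n/2⌉}. For n = 181: ⌊181^2/4⌋ = ⌊32761/4⌋ = 8190. The extremal graph is K_{90, 91}, which has 90·91 = 8190 edges.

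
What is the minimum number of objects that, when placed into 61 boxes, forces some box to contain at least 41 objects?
n = (41 − 1)·61 + 1 = 2441

By the generalised pigeonhole principle, to guarantee some box contains ≥ r objects we need more than (r − 1) · k objects total. Threshold: n = (r − 1) · k + 1. With r = 41 and k = 61: n = 40 · 61 + 1 = 2440 + 1 = 2441. For n = 2440 = 40 · 61, we can put exactly 40 objects in every box, avoiding 41 in any single one — so 2441 is tight.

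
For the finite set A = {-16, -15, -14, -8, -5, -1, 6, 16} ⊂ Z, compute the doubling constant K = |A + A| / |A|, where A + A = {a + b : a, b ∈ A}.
K = |A + A| / |A| = 30/8 = 15/4

Enumerate A + A = {a + b : a, b ∈ A}. With |A| = 8, there are |A|^2 = 64 ordered sum pairs; collecting distinct values, A + A = {-32, -31, -30, -29, -28, -24, -23, -22, -21, -20, -19, -17, -16, -15, -13, -10, -9, -8, -6, -2, 0, 1, 2, 5, 8, 11, 12, 15, 22, 32}, so |A + A| = 30. Thus K = 30/8 = 15/4. For comparison, the minimum possible |A + A| over all 8-element sets is 2·8 − 1 = 15 (so min K = 15/8), attained only by arithmetic progressions.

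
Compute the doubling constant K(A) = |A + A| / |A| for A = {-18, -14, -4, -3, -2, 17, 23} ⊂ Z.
K = |A + A| / |A| = 27/7

Enumerate A + A = {a + b : a, b ∈ A}. With |A| = 7, there are |A|^2 = 49 ordered sum pairs; collecting distinct values, A + A = {-36, -32, -28, -22, -21, -20, -18, -17, -16, -8, -7, -6, -5, -4, -1, 3, 5, 9, 13, 14, 15, 19, 20, 21, 34, 40, 46}, so |A + A| = 27. Thus K = 27/7. For comparison, the minimum possible |A + A| over all 7-element sets is 2·7 − 1 = 13 (so min K = 13/7), attained only by arithmetic progressions.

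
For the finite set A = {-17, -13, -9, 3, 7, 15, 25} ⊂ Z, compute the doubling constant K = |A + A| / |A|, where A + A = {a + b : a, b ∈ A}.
K = |A + A| / |A| = 23/7

Enumerate A + A = {a + b : a, b ∈ A}. With |A| = 7, there are |A|^2 = 49 ordered sum pairs; collecting distinct values, A + A = {-34, -30, -26, -22, -18, -14, -10, -6, -2, 2, 6, 8, 10, 12, 14, 16, 18, 22, 28, 30, 32, 40, 50}, so |A + A| = 23. Thus K = 23/7. For comparison, the minimum possible |A + A| over all 7-element sets is 2·7 − 1 = 13 (so min K = 13/7), attained only by arithmetic progressions.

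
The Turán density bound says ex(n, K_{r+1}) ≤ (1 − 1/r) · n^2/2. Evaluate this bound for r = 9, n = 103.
Turán density bound = (8/9) · 103^2/2 = 42436/9 ≈ 4715.1111

Turán's theorem: ex(n, K_{r+1}) is achieved by the complete r-partite Turán graph T(n, r) with parts as balanced as possible, and is at most (1 − 1/r) · n^2/2. For r = 9, n = 103: the density bound is (8/9) · 10609/2 = 42436/9 ≈ 4715.1111. The integer-valued extremum is e(T(103, 9)) = 4714, which is strictly less than the density bound 42436/9 since 9 ∤ 103 (the parts of T(103, 9) cannot all be equal).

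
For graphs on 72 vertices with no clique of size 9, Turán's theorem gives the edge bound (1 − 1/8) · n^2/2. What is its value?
Turán density bound = (7/8) · 72^2/2 = 2268

Turán's theorem: ex(n, K_{r+1}) is achieved by the complete r-partite Turán graph T(n, r) with parts as balanced as possible, and is at most (1 − 1/r) · n^2/2. For r = 8, n = 72: the density bound is (7/8) · 5184/2 = 2268. Since 8 ∣ 72, the Turán graph T(72, 8) has parts of equal size 9, and its edge count e(T(72, 8)) = 2268 attains the density bound exactly.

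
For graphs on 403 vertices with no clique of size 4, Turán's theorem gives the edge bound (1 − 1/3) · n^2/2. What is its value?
Turán density bound = (2/3) · 403^2/2 = 162409/3 ≈ 54136.3333

Turán's theorem: ex(n, K_{r+1}) is achieved by the complete r-partite Turán graph T(n, r) with parts as balanced as possible, and is at most (1 − 1/r) · n^2/2. For r = 3, n = 403: the density bound is (2/3) · 162409/2 = 162409/3 ≈ 54136.3333. The integer-valued extremum is e(T(403, 3)) = 54136, which is strictly less than the density bound 162409/3 since 3 ∤ 403 (the parts of T(403, 3) cannot all be equal).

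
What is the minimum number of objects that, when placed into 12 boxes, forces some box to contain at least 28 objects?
n = (28 − 1)·12 + 1 = 325

By the generalised pigeonhole principle, to guarantee some box contains ≥ r objects we need more than (r − 1) · k objects total. Threshold: n = (r − 1) · k + 1. With r = 28 and k = 12: n = 27 · 12 + 1 = 324 + 1 = 325. For n = 324 = 27 · 12, we can put exactly 27 objects in every box, avoiding 28 in any single one — so 325 is tight.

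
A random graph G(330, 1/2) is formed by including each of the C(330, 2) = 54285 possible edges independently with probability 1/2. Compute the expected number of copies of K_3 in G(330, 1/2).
E[# K_3] = C(330, 3) · (1/2)^C(3, 2) = 5935160 / 2^3 = 741895

For each 3-subset S of vertices (there are C(330, 3) = 5935160 such S), let X_S = 1 if S induces a K_3 (all C(3, 2) = 3 edges present). Then P(X_S = 1) = (1/2)^3 = 1/8. By linearity of expectation, E[# K_3] = C(330, 3) · (1/2)^3 = 5935160 / 8 = 741895.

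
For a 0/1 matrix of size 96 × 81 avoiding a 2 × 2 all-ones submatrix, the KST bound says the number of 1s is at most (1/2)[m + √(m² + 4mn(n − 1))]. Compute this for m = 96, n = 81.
z(96, 81; 2, 2) ≤ (1/2)[96 + √(96² + 4·96·81·80)] = (1/2)[96 + √2497536] = 838.1797

Kővári–Sós–Turán: let r_1, ..., r_96 be the row sums and z = Σ r_i the total number of 1s. Each pair of columns can share at most one row with both entries 1 (else a 2×2 all-ones block appears), so Σ_i C(r_i, 2) ≤ C(81, 2) = 3240. By convexity Σ_i C(r_i, 2) ≥ 96·C(z/96, 2) = z(z − 96)/(2·96), giving z² − 96z − 96·81·80 ≤ 0 and hence z ≤ (1/2)[96 + √(9216 + 4·622080)] = (1/2)[96 + √2497536] ≈ (1/2)(96 + 1580.3595) = 838.1797.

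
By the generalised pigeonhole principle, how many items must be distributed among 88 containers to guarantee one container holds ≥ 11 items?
n = (11 − 1)·88 + 1 = 881

By the generalised pigeonhole principle, to guarantee some box contains ≥ r objects we need more than (r − 1) · k objects total. Threshold: n = (r − 1) · k + 1. With r = 11 and k = 88: n = 10 · 88 + 1 = 880 + 1 = 881. For n = 880 = 10 · 88, we can put exactly 10 objects in every box, avoiding 11 in any single one — so 881 is tight.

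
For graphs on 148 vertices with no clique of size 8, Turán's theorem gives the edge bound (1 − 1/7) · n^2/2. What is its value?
Turán density bound = (6/7) · 148^2/2 = 65712/7 ≈ 9387.4286

Turán's theorem: ex(n, K_{r+1}) is achieved by the complete r-partite Turán graph T(n, r) with parts as balanced as possible, and is at most (1 − 1/r) · n^2/2. For r = 7, n = 148: the density bound is (6/7) · 21904/2 = 65712/7 ≈ 9387.4286. The integer-valued extremum is e(T(148, 7)) = 9387, which is strictly less than the density bound 65712/7 since 7 ∤ 148 (the parts of T(148, 7) cannot all be equal).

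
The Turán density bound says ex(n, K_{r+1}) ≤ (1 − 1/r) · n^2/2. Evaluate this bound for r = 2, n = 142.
Turán density bound = (1/2) · 142^2/2 = 5041

Turán's theorem: ex(n, K_{r+1}) is achieved by the complete r-partite Turán graph T(n, r) with parts as balanced as possible, and is at most (1 − 1/r) · n^2/2. For r = 2, n = 142: the density bound is (1/2) · 20164/2 = 5041. Since 2 ∣ 142, the Turán graph T(142, 2) has parts of equal size 71, and its edge count e(T(142, 2)) = 5041 attains the density bound exactly.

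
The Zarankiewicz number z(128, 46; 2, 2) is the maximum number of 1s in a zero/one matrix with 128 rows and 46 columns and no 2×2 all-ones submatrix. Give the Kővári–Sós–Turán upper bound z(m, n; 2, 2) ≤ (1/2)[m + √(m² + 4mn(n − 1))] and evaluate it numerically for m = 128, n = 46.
z(128, 46; 2, 2) ≤ (1/2)[128 + √(128² + 4·128·46·45)] = (1/2)[128 + √1076224] = 582.7061

Kővári–Sós–Turán: let r_1, ..., r_128 be the row sums and z = Σ r_i the total number of 1s. Each pair of columns can share at most one row with both entries 1 (else a 2×2 all-ones block appears), so Σ_i C(r_i, 2) ≤ C(46, 2) = 1035. By convexity Σ_i C(r_i, 2) ≥ 128·C(z/128, 2) = z(z − 128)/(2·128), giving z² − 128z − 128·46·45 ≤ 0 and hence z ≤ (1/2)[128 + √(16384 + 4·264960)] = (1/2)[128 + √1076224] ≈ (1/2)(128 + 1037.4122) = 582.7061.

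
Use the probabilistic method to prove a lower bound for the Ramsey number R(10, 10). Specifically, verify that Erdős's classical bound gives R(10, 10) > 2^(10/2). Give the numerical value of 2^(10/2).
2^(10/2) = 32; so R(10, 10) > 32

Colour each edge of K_n uniformly at random with red/blue. The expected number of monochromatic K_10 is C(n, 10) · 2 · 2^(−C(10,2)). If C(n, 10) · 2^(1 − C(10,2)) < 1, then with positive probability no monochromatic K_10 exists, so R(10, 10) > n. The standard estimate C(n, 10) ≤ n^10/10! shows this inequality holds whenever n ≤ 2^(10/2) (since 10! · 2^(C(10,2) − 1) > 2^(10^2/2) ≥ n^10). Hence R(10, 10) > 2^(10/2) = 32.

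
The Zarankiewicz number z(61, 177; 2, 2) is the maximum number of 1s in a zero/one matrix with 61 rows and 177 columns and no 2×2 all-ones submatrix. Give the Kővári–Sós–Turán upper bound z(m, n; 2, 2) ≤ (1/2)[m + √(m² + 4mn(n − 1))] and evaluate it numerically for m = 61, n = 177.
z(61, 177; 2, 2) ≤ (1/2)[61 + √(61² + 4·61·177·176)] = (1/2)[61 + √7604809] = 1409.3409

Kővári–Sós–Turán: let r_1, ..., r_61 be the row sums and z = Σ r_i the total number of 1s. Each pair of columns can share at most one row with both entries 1 (else a 2×2 all-ones block appears), so Σ_i C(r_i, 2) ≤ C(177, 2) = 15576. By convexity Σ_i C(r_i, 2) ≥ 61·C(z/61, 2) = z(z − 61)/(2·61), giving z² − 61z − 61·177·176 ≤ 0 and hence z ≤ (1/2)[61 + √(3721 + 4·1900272)] = (1/2)[61 + √7604809] ≈ (1/2)(61 + 2757.6818) = 1409.3409.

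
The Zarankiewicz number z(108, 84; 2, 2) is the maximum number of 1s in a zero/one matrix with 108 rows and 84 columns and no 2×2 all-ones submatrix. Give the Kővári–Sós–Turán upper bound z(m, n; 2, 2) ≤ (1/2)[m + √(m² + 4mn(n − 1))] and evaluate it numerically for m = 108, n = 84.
z(108, 84; 2, 2) ≤ (1/2)[108 + √(108² + 4·108·84·83)] = (1/2)[108 + √3023568] = 923.4205

Kővári–Sós–Turán: let r_1, ..., r_108 be the row sums and z = Σ r_i the total number of 1s. Each pair of columns can share at most one row with both entries 1 (else a 2×2 all-ones block appears), so Σ_i C(r_i, 2) ≤ C(84, 2) = 3486. By convexity Σ_i C(r_i, 2) ≥ 108·C(z/108, 2) = z(z − 108)/(2·108), giving z² − 108z − 108·84·83 ≤ 0 and hence z ≤ (1/2)[108 + √(11664 + 4·752976)] = (1/2)[108 + √3023568] ≈ (1/2)(108 + 1738.841) = 923.4205.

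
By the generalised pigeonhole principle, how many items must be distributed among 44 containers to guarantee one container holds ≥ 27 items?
n = (27 − 1)·44 + 1 = 1145

By the generalised pigeonhole principle, to guarantee some box contains ≥ r objects we need more than (r − 1) · k objects total. Threshold: n = (r − 1) · k + 1. With r = 27 and k = 44: n = 26 · 44 + 1 = 1144 + 1 = 1145. For n = 1144 = 26 · 44, we can put exactly 26 objects in every box, avoiding 27 in any single one — so 1145 is tight.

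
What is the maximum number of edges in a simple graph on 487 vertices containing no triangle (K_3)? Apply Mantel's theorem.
ex(487, K_3) = ⌊487^2/4⌋ = 59292

Mantel (1907): a triangle-free graph on n vertices has at most ⌊n^2/4⌋ edges, with equality for the complete bipartite graph K_{⌊n/2⌋, ⌈n/2⌉}. For n = 487: ⌊487^2/4⌋ = ⌊237169/4⌋ = 59292. The extremal graph is K_{243, 244}, which has 243·244 = 59292 edges.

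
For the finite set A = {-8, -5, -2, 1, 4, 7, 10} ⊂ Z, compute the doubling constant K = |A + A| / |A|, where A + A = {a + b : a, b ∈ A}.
K = |A + A| / |A| = 13/7

Enumerate A + A = {a + b : a, b ∈ A}. With |A| = 7, there are |A|^2 = 49 ordered sum pairs; collecting distinct values, A + A = {-16, -13, -10, -7, -4, -1, 2, 5, 8, 11, 14, 17, 20}, so |A + A| = 13. Thus K = 13/7. Here |A + A| = 2|A| − 1 = 13, the minimum possible — so K = 13/7 is minimal, which holds iff A is an arithmetic progression.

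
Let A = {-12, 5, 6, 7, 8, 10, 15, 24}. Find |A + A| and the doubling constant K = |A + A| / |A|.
K = |A + A| / |A| = 28/8 = 7/2

Enumerate A + A = {a + b : a, b ∈ A}. With |A| = 8, there are |A|^2 = 64 ordered sum pairs; collecting distinct values, A + A = {-24, -7, -6, -5, -4, -2, 3, 10, 11, 12, 13, 14, 15, 16, 17, 18, 20, 21, 22, 23, 25, 29, 30, 31, 32, 34, 39, 48}, so |A + A| = 28. Thus K = 28/8 = 7/2. For comparison, the minimum possible |A + A| over all 8-element sets is 2·8 − 1 = 15 (so min K = 15/8), attained only by arithmetic progressions.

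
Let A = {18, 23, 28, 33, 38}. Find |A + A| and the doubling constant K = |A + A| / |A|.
K = |A + A| / |A| = 9/5

Enumerate A + A = {a + b : a, b ∈ A}. With |A| = 5, there are |A|^2 = 25 ordered sum pairs; collecting distinct values, A + A = {36, 41, 46, 51, 56, 61, 66, 71, 76}, so |A + A| = 9. Thus K = 9/5. Here |A + A| = 2|A| − 1 = 9, the minimum possible — so K = 9/5 is minimal, which holds iff A is an arithmetic progression.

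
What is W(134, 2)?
W(134, 2) = 134 + 1 = 135

A 2-term AP is any pair of integers, so a monochromatic 2-AP exists iff some colour is used at least twice. With 134 colours, the colouring i ↦ i on {1, ..., 134} uses each colour once, avoiding any monochromatic pair, so W(134, 2) > 134. For {1, ..., 135}, pigeonhole forces two integers of the same colour, which form a monochromatic 2-AP. Hence W(134, 2) = 135.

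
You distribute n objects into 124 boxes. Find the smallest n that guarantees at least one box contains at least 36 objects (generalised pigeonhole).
n = (36 − 1)·124 + 1 = 4341

By the generalised pigeonhole principle, to guarantee some box contains ≥ r objects we need more than (r − 1) · k objects total. Threshold: n = (r − 1) · k + 1. With r = 36 and k = 124: n = 35 · 124 + 1 = 4340 + 1 = 4341. For n = 4340 = 35 · 124, we can put exactly 35 objects in every box, avoiding 36 in any single one — so 4341 is tight.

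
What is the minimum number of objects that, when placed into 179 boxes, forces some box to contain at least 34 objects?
n = (34 − 1)·179 + 1 = 5908

By the generalised pigeonhole principle, to guarantee some box contains ≥ r objects we need more than (r − 1) · k objects total. Threshold: n = (r − 1) · k + 1. With r = 34 and k = 179: n = 33 · 179 + 1 = 5907 + 1 = 5908. For n = 5907 = 33 · 179, we can put exactly 33 objects in every box, avoiding 34 in any single one — so 5908 is tight.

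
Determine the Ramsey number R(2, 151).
R(2, 151) = 151

R(2, k) = k for all k ≥ 2: in a 2-colouring of K_k, either some edge is red (a red K_2) or all edges are blue (a blue K_k). And K_{150} coloured all-blue has no blue K_151, so R(2, 151) > 150. Hence R(2, 151) = 151.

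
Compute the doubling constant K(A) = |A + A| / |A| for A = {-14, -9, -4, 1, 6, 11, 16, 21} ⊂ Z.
K = |A + A| / |A| = 15/8

Enumerate A + A = {a + b : a, b ∈ A}. With |A| = 8, there are |A|^2 = 64 ordered sum pairs; collecting distinct values, A + A = {-28, -23, -18, -13, -8, -3, 2, 7, 12, 17, 22, 27, 32, 37, 42}, so |A + A| = 15. Thus K = 15/8. Here |A + A| = 2|A| − 1 = 15, the minimum possible — so K = 15/8 is minimal, which holds iff A is an arithmetic progression.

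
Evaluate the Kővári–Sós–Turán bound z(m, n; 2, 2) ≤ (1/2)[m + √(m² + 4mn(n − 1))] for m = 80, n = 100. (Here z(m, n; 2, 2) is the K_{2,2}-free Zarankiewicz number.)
z(80, 100; 2, 2) ≤ (1/2)[80 + √(80² + 4·80·100·99)] = (1/2)[80 + √3174400] = 930.8423

Kővári–Sós–Turán: let r_1, ..., r_80 be the row sums and z = Σ r_i the total number of 1s. Each pair of columns can share at most one row with both entries 1 (else a 2×2 all-ones block appears), so Σ_i C(r_i, 2) ≤ C(100, 2) = 4950. By convexity Σ_i C(r_i, 2) ≥ 80·C(z/80, 2) = z(z − 80)/(2·80), giving z² − 80z − 80·100·99 ≤ 0 and hence z ≤ (1/2)[80 + √(6400 + 4·792000)] = (1/2)[80 + √3174400] ≈ (1/2)(80 + 1781.6846) = 930.8423.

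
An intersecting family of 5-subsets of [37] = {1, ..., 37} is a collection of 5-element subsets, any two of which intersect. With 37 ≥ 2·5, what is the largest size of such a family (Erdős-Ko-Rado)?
max |F| = C(36, 4) = 58905

The Erdős-Ko-Rado theorem states: for n ≥ 2k, an intersecting family of k-subsets of an n-element set has size at most C(n − 1, k − 1), with equality for 'star' families {A ⊆ [n] : |A| = k, i ∈ A} (fix an element i). For n = 37, k = 5: C(36, 4) = 58905.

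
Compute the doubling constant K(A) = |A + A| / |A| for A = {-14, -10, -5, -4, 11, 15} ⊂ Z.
K = |A + A| / |A| = 20/6 = 10/3

Enumerate A + A = {a + b : a, b ∈ A}. With |A| = 6, there are |A|^2 = 36 ordered sum pairs; collecting distinct values, A + A = {-28, -24, -20, -19, -18, -15, -14, -10, -9, -8, -3, 1, 5, 6, 7, 10, 11, 22, 26, 30}, so |A + A| = 20. Thus K = 20/6 = 10/3. For comparison, the minimum possible |A + A| over all 6-element sets is 2·6 − 1 = 11 (so min K = 11/6), attained only by arithmetic progressions.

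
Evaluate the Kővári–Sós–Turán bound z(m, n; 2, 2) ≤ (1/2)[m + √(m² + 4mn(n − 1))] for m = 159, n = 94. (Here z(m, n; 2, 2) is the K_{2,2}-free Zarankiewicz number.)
z(159, 94; 2, 2) ≤ (1/2)[159 + √(159² + 4·159·94·93)] = (1/2)[159 + √5585193] = 1261.1506

Kővári–Sós–Turán: let r_1, ..., r_159 be the row sums and z = Σ r_i the total number of 1s. Each pair of columns can share at most one row with both entries 1 (else a 2×2 all-ones block appears), so Σ_i C(r_i, 2) ≤ C(94, 2) = 4371. By convexity Σ_i C(r_i, 2) ≥ 159·C(z/159, 2) = z(z − 159)/(2·159), giving z² − 159z − 159·94·93 ≤ 0 and hence z ≤ (1/2)[159 + √(25281 + 4·1389978)] = (1/2)[159 + √5585193] ≈ (1/2)(159 + 2363.3013) = 1261.1506.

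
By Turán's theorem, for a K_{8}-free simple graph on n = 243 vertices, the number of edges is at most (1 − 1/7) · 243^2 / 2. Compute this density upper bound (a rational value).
Turán density bound = (6/7) · 243^2/2 = 177147/7 ≈ 25306.7143

Turán's theorem: ex(n, K_{r+1}) is achieved by the complete r-partite Turán graph T(n, r) with parts as balanced as possible, and is at most (1 − 1/r) · n^2/2. For r = 7, n = 243: the density bound is (6/7) · 59049/2 = 177147/7 ≈ 25306.7143. The integer-valued extremum is e(T(243, 7)) = 25306, which is strictly less than the density bound 177147/7 since 7 ∤ 243 (the parts of T(243, 7) cannot all be equal).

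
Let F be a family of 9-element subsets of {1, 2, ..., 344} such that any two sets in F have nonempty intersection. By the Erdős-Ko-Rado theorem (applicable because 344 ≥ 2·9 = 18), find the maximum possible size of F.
max |F| = C(343, 8) = 4376415781435698

The Erdős-Ko-Rado theorem states: for n ≥ 2k, an intersecting family of k-subsets of an n-element set has size at most C(n − 1, k − 1), with equality for 'star' families {A ⊆ [n] : |A| = k, i ∈ A} (fix an element i). For n = 344, k = 9: C(343, 8) = 4376415781435698.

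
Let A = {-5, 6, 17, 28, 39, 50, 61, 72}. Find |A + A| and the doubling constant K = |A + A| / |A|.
K = |A + A| / |A| = 15/8

Enumerate A + A = {a + b : a, b ∈ A}. With |A| = 8, there are |A|^2 = 64 ordered sum pairs; collecting distinct values, A + A = {-10, 1, 12, 23, 34, 45, 56, 67, 78, 89, 100, 111, 122, 133, 144}, so |A + A| = 15. Thus K = 15/8. Here |A + A| = 2|A| − 1 = 15, the minimum possible — so K = 15/8 is minimal, which holds iff A is an arithmetic progression.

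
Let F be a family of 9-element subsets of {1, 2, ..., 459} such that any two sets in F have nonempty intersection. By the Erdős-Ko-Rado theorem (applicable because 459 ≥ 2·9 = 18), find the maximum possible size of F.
max |F| = C(458, 8) = 45155060190495541

Erdős-Ko-Rado (1961): when n ≥ 2k, max |F| = C(n−1, k−1). The bound is attained by the star {A : i ∈ A} for any fixed i ∈ [n]. Here C(459−1, 9−1) = C(458, 8) = 45155060190495541.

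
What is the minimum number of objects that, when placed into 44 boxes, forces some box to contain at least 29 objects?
n = (29 − 1)·44 + 1 = 1233

By the generalised pigeonhole principle, to guarantee some box contains ≥ r objects we need more than (r − 1) · k objects total. Threshold: n = (r − 1) · k + 1. With r = 29 and k = 44: n = 28 · 44 + 1 = 1232 + 1 = 1233. For n = 1232 = 28 · 44, we can put exactly 28 objects in every box, avoiding 29 in any single one — so 1233 is tight.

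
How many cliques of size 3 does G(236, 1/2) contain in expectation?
E[# K_3] = C(236, 3) · (1/2)^C(3, 2) = 2162940 / 2^3 = 540735/2 = 270367.5

For each 3-subset S of vertices (there are C(236, 3) = 2162940 such S), let X_S = 1 if S induces a K_3 (all C(3, 2) = 3 edges present). Then P(X_S = 1) = (1/2)^3 = 1/8. By linearity of expectation, E[# K_3] = C(236, 3) · (1/2)^3 = 2162940 / 8 = 540735/2 = 270367.5.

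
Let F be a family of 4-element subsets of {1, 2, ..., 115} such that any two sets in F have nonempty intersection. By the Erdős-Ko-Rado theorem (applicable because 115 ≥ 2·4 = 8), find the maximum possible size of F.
max |F| = C(114, 3) = 240464

The Erdős-Ko-Rado theorem states: for n ≥ 2k, an intersecting family of k-subsets of an n-element set has size at most C(n − 1, k − 1), with equality for 'star' families {A ⊆ [n] : |A| = k, i ∈ A} (fix an element i). For n = 115, k = 4: C(114, 3) = 240464.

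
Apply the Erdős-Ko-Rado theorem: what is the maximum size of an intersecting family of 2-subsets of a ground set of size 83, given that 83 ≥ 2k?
max |F| = C(82, 1) = 82

Erdős-Ko-Rado (1961): when n ≥ 2k, max |F| = C(n−1, k−1). The bound is attained by the star {A : i ∈ A} for any fixed i ∈ [n]. Here C(83−1, 2−1) = C(82, 1) = 82.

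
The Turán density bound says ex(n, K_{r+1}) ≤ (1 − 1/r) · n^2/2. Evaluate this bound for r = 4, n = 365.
Turán density bound = (3/4) · 365^2/2 = 399675/8 ≈ 49959.375

Turán's theorem: ex(n, K_{r+1}) is achieved by the complete r-partite Turán graph T(n, r) with parts as balanced as possible, and is at most (1 − 1/r) · n^2/2. For r = 4, n = 365: the density bound is (3/4) · 133225/2 = 399675/8 ≈ 49959.375. The integer-valued extremum is e(T(365, 4)) = 49959, which is strictly less than the density bound 399675/8 since 4 ∤ 365 (the parts of T(365, 4) cannot all be equal).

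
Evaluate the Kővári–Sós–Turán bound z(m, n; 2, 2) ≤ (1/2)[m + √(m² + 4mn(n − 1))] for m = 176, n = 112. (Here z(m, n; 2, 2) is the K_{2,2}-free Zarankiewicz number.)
z(176, 112; 2, 2) ≤ (1/2)[176 + √(176² + 4·176·112·111)] = (1/2)[176 + √8783104] = 1569.8151

Kővári–Sós–Turán: let r_1, ..., r_176 be the row sums and z = Σ r_i the total number of 1s. Each pair of columns can share at most one row with both entries 1 (else a 2×2 all-ones block appears), so Σ_i C(r_i, 2) ≤ C(112, 2) = 6216. By convexity Σ_i C(r_i, 2) ≥ 176·C(z/176, 2) = z(z − 176)/(2·176), giving z² − 176z − 176·112·111 ≤ 0 and hence z ≤ (1/2)[176 + √(30976 + 4·2188032)] = (1/2)[176 + √8783104] ≈ (1/2)(176 + 2963.6302) = 1569.8151.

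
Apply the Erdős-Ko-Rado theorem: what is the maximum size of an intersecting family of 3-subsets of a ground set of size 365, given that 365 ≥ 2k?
max |F| = C(364, 2) = 66066

The Erdős-Ko-Rado theorem states: for n ≥ 2k, an intersecting family of k-subsets of an n-element set has size at most C(n − 1, k − 1), with equality for 'star' families {A ⊆ [n] : |A| = k, i ∈ A} (fix an element i). For n = 365, k = 3: C(364, 2) = 66066.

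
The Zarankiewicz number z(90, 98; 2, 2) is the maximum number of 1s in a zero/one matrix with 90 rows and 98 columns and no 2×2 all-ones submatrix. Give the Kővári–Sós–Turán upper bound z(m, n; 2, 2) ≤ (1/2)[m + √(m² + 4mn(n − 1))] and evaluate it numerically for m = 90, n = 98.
z(90, 98; 2, 2) ≤ (1/2)[90 + √(90² + 4·90·98·97)] = (1/2)[90 + √3430260] = 971.0481

Kővári–Sós–Turán: let r_1, ..., r_90 be the row sums and z = Σ r_i the total number of 1s. Each pair of columns can share at most one row with both entries 1 (else a 2×2 all-ones block appears), so Σ_i C(r_i, 2) ≤ C(98, 2) = 4753. By convexity Σ_i C(r_i, 2) ≥ 90·C(z/90, 2) = z(z − 90)/(2·90), giving z² − 90z − 90·98·97 ≤ 0 and hence z ≤ (1/2)[90 + √(8100 + 4·855540)] = (1/2)[90 + √3430260] ≈ (1/2)(90 + 1852.0961) = 971.0481.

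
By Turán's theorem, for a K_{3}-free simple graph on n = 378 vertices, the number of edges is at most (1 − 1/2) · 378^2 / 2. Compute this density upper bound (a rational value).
Turán density bound = (1/2) · 378^2/2 = 35721

Turán's theorem: ex(n, K_{r+1}) is achieved by the complete r-partite Turán graph T(n, r) with parts as balanced as possible, and is at most (1 − 1/r) · n^2/2. For r = 2, n = 378: the density bound is (1/2) · 142884/2 = 35721. Since 2 ∣ 378, the Turán graph T(378, 2) has parts of equal size 189, and its edge count e(T(378, 2)) = 35721 attains the density bound exactly.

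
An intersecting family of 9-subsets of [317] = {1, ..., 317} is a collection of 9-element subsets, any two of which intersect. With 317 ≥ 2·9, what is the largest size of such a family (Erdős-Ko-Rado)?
max |F| = C(316, 8) = 2255206189975245

Erdős-Ko-Rado (1961): when n ≥ 2k, max |F| = C(n−1, k−1). The bound is attained by the star {A : i ∈ A} for any fixed i ∈ [n]. Here C(317−1, 9−1) = C(316, 8) = 2255206189975245.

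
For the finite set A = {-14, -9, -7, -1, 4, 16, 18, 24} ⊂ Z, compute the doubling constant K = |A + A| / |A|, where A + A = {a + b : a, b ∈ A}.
K = |A + A| / |A| = 32/8 = 4

Enumerate A + A = {a + b : a, b ∈ A}. With |A| = 8, there are |A|^2 = 64 ordered sum pairs; collecting distinct values, A + A = {-28, -23, -21, -18, -16, -15, -14, -10, -8, -5, -3, -2, 2, 3, 4, 7, 8, 9, 10, 11, 15, 17, 20, 22, 23, 28, 32, 34, 36, 40, 42, 48}, so |A + A| = 32. Thus K = 32/8 = 4. For comparison, the minimum possible |A + A| over all 8-element sets is 2·8 − 1 = 15 (so min K = 15/8), attained only by arithmetic progressions.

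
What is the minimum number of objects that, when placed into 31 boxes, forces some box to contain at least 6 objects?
n = (6 − 1)·31 + 1 = 156

By the generalised pigeonhole principle, to guarantee some box contains ≥ r objects we need more than (r − 1) · k objects total. Threshold: n = (r − 1) · k + 1. With r = 6 and k = 31: n = 5 · 31 + 1 = 155 + 1 = 156. For n = 155 = 5 · 31, we can put exactly 5 objects in every box, avoiding 6 in any single one — so 156 is tight.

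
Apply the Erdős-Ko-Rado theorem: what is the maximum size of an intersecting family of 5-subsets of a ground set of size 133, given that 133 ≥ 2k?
max |F| = C(132, 4) = 12082785

The Erdős-Ko-Rado theorem states: for n ≥ 2k, an intersecting family of k-subsets of an n-element set has size at most C(n − 1, k − 1), with equality for 'star' families {A ⊆ [n] : |A| = k, i ∈ A} (fix an element i). For n = 133, k = 5: C(132, 4) = 12082785.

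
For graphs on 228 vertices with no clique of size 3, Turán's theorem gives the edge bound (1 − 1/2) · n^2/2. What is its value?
Turán density bound = (1/2) · 228^2/2 = 12996

Turán's theorem: ex(n, K_{r+1}) is achieved by the complete r-partite Turán graph T(n, r) with parts as balanced as possible, and is at most (1 − 1/r) · n^2/2. For r = 2, n = 228: the density bound is (1/2) · 51984/2 = 12996. Since 2 ∣ 228, the Turán graph T(228, 2) has parts of equal size 114, and its edge count e(T(228, 2)) = 12996 attains the density bound exactly.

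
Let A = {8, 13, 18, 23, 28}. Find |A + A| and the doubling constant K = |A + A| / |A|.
K = |A + A| / |A| = 9/5

Enumerate A + A = {a + b : a, b ∈ A}. With |A| = 5, there are |A|^2 = 25 ordered sum pairs; collecting distinct values, A + A = {16, 21, 26, 31, 36, 41, 46, 51, 56}, so |A + A| = 9. Thus K = 9/5. Here |A + A| = 2|A| − 1 = 9, the minimum possible — so K = 9/5 is minimal, which holds iff A is an arithmetic progression.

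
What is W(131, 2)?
W(131, 2) = 131 + 1 = 132

A 2-term AP is any pair of integers, so a monochromatic 2-AP exists iff some colour is used at least twice. With 131 colours, the colouring i ↦ i on {1, ..., 131} uses each colour once, avoiding any monochromatic pair, so W(131, 2) > 131. For {1, ..., 132}, pigeonhole forces two integers of the same colour, which form a monochromatic 2-AP. Hence W(131, 2) = 132.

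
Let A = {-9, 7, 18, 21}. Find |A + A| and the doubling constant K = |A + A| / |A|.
K = |A + A| / |A| = 10/4 = 5/2

Enumerate A + A = {a + b : a, b ∈ A}. With |A| = 4, there are |A|^2 = 16 ordered sum pairs; collecting distinct values, A + A = {-18, -2, 9, 12, 14, 25, 28, 36, 39, 42}, so |A + A| = 10. Thus K = 10/4 = 5/2. For comparison, the minimum possible |A + A| over all 4-element sets is 2·4 − 1 = 7 (so min K = 7/4), attained only by arithmetic progressions.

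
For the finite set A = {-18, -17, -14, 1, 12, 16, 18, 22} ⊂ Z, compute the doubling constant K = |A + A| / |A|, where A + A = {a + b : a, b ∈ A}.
K = |A + A| / |A| = 32/8 = 4

Enumerate A + A = {a + b : a, b ∈ A}. With |A| = 8, there are |A|^2 = 64 ordered sum pairs; collecting distinct values, A + A = {-36, -35, -34, -32, -31, -28, -17, -16, -13, -6, -5, -2, -1, 0, 1, 2, 4, 5, 8, 13, 17, 19, 23, 24, 28, 30, 32, 34, 36, 38, 40, 44}, so |A + A| = 32. Thus K = 32/8 = 4. For comparison, the minimum possible |A + A| over all 8-element sets is 2·8 − 1 = 15 (so min K = 15/8), attained only by arithmetic progressions.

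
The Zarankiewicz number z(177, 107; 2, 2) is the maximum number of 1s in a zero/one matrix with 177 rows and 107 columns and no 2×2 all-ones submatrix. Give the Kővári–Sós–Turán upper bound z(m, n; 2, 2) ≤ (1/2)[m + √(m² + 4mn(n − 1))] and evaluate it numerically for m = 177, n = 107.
z(177, 107; 2, 2) ≤ (1/2)[177 + √(177² + 4·177·107·106)] = (1/2)[177 + √8061465] = 1508.136

Kővári–Sós–Turán: let r_1, ..., r_177 be the row sums and z = Σ r_i the total number of 1s. Each pair of columns can share at most one row with both entries 1 (else a 2×2 all-ones block appears), so Σ_i C(r_i, 2) ≤ C(107, 2) = 5671. By convexity Σ_i C(r_i, 2) ≥ 177·C(z/177, 2) = z(z − 177)/(2·177), giving z² − 177z − 177·107·106 ≤ 0 and hence z ≤ (1/2)[177 + √(31329 + 4·2007534)] = (1/2)[177 + √8061465] ≈ (1/2)(177 + 2839.2719) = 1508.136.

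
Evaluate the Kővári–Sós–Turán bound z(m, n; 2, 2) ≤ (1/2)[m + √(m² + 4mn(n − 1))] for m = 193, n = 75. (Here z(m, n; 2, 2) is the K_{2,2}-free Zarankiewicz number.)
z(193, 75; 2, 2) ≤ (1/2)[193 + √(193² + 4·193·75·74)] = (1/2)[193 + √4321849] = 1135.9529

Kővári–Sós–Turán: let r_1, ..., r_193 be the row sums and z = Σ r_i the total number of 1s. Each pair of columns can share at most one row with both entries 1 (else a 2×2 all-ones block appears), so Σ_i C(r_i, 2) ≤ C(75, 2) = 2775. By convexity Σ_i C(r_i, 2) ≥ 193·C(z/193, 2) = z(z − 193)/(2·193), giving z² − 193z − 193·75·74 ≤ 0 and hence z ≤ (1/2)[193 + √(37249 + 4·1071150)] = (1/2)[193 + √4321849] ≈ (1/2)(193 + 2078.9057) = 1135.9529.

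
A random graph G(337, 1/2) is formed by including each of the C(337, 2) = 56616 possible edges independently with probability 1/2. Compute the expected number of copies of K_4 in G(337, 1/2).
E[# K_4] = C(337, 4) · (1/2)^C(4, 2) = 527897020 / 2^6 = 131974255/16 = 8248390.9375

For each 4-subset S of vertices (there are C(337, 4) = 527897020 such S), let X_S = 1 if S induces a K_4 (all C(4, 2) = 6 edges present). Then P(X_S = 1) = (1/2)^6 = 1/64. By linearity of expectation, E[# K_4] = C(337, 4) · (1/2)^6 = 527897020 / 64 = 131974255/16 = 8248390.9375.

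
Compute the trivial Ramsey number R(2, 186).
R(2, 186) = 186

R(2, k) = k for all k ≥ 2: in a 2-colouring of K_k, either some edge is red (a red K_2) or all edges are blue (a blue K_k). And K_{185} coloured all-blue has no blue K_186, so R(2, 186) > 185. Hence R(2, 186) = 186.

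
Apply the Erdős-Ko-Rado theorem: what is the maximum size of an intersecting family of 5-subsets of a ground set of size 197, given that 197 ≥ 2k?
max |F| = C(196, 4) = 59626385

The Erdős-Ko-Rado theorem states: for n ≥ 2k, an intersecting family of k-subsets of an n-element set has size at most C(n − 1, k − 1), with equality for 'star' families {A ⊆ [n] : |A| = k, i ∈ A} (fix an element i). For n = 197, k = 5: C(196, 4) = 59626385.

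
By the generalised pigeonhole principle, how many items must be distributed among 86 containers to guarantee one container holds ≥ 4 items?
n = (4 − 1)·86 + 1 = 259

By the generalised pigeonhole principle, to guarantee some box contains ≥ r objects we need more than (r − 1) · k objects total. Threshold: n = (r − 1) · k + 1. With r = 4 and k = 86: n = 3 · 86 + 1 = 258 + 1 = 259. For n = 258 = 3 · 86, we can put exactly 3 objects in every box, avoiding 4 in any single one — so 259 is tight.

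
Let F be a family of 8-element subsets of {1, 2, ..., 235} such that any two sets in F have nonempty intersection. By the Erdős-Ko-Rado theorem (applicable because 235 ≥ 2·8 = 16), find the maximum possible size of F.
max |F| = C(234, 7) = 6962085815256

Erdős-Ko-Rado (1961): when n ≥ 2k, max |F| = C(n−1, k−1). The bound is attained by the star {A : i ∈ A} for any fixed i ∈ [n]. Here C(235−1, 8−1) = C(234, 7) = 6962085815256.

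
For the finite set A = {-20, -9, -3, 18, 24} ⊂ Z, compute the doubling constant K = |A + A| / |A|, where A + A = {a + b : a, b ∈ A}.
K = |A + A| / |A| = 14/5

Enumerate A + A = {a + b : a, b ∈ A}. With |A| = 5, there are |A|^2 = 25 ordered sum pairs; collecting distinct values, A + A = {-40, -29, -23, -18, -12, -6, -2, 4, 9, 15, 21, 36, 42, 48}, so |A + A| = 14. Thus K = 14/5. For comparison, the minimum possible |A + A| over all 5-element sets is 2·5 − 1 = 9 (so min K = 9/5), attained only by arithmetic progressions.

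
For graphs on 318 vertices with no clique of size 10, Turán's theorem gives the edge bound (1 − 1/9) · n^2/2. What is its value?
Turán density bound = (8/9) · 318^2/2 = 44944

Turán's theorem: ex(n, K_{r+1}) is achieved by the complete r-partite Turán graph T(n, r) with parts as balanced as possible, and is at most (1 − 1/r) · n^2/2. For r = 9, n = 318: the density bound is (8/9) · 101124/2 = 44944. The integer-valued extremum is e(T(318, 9)) = 44943, which is strictly less than the density bound 44944 since 9 ∤ 318 (the parts of T(318, 9) cannot all be equal).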